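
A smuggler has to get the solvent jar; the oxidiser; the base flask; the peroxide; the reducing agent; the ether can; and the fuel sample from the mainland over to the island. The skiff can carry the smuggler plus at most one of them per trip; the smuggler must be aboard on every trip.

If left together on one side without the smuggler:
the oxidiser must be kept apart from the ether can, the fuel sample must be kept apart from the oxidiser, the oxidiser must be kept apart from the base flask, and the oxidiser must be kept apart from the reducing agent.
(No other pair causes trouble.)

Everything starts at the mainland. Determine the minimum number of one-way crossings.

Following every safe sequence of crossings from the start, the most of the 7 that can be at the island as the skiff arrives there on crossings 1, 3, 5, 7 is 1, 2, 3, 4 respectively; the best ever achieved is 4 of 7.
From crossing 9 on, no configuration arises that was not already reachable earlier: only 44 distinct safe configurations (who is on which side, and where the skiff is) can ever be reached, none of them has everyone across, and every continuation just revisits them. So no valid plan exists.

impossible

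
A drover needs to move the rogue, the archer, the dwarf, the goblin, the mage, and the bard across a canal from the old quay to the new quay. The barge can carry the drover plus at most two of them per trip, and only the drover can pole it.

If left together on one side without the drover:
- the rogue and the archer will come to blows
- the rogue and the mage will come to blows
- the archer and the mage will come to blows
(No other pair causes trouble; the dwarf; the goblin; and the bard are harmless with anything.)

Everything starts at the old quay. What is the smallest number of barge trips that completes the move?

Counting alone: the drover can take at most 2 across per trip to the new quay, so moving all 6 needs at least 3 loaded trips out, with a return between consecutive ones — at least 5 crossings.
The safety rule pushes this higher. Following every safe sequence of crossings, the most of the 6 that can be at the new quay as the barge arrives there on crossings 5, 7 is 4, 5 respectively — never all 6.
So no plan with fewer than 9 crossings exists, and this one achieves 9:
1. Drover goes to the new quay with the archer and the rogue.  [the old quay: the bard, the dwarf, the goblin, the mage | the new quay: the archer, the rogue]
2. Drover goes back to the old quay with the rogue.  [the old quay: the bard, the dwarf, the goblin, the mage, the rogue | the new quay: the archer]
3. Drover goes to the new quay with the dwarf and the rogue.  [the old quay: the bard, the goblin, the mage | the new quay: the archer, the dwarf, the rogue]
4. Drover goes back to the old quay with the rogue.  [the old quay: the bard, the goblin, the mage, the rogue | the new quay: the archer, the dwarf]
5. Drover goes to the new quay with the goblin and the rogue.  [the old quay: the bard, the mage | the new quay: the archer, the dwarf, the goblin, the rogue]
6. Drover goes back to the old quay with the rogue.  [the old quay: the bard, the mage, the rogue | the new quay: the archer, the dwarf, the goblin]
7. Drover goes to the new quay with the bard and the rogue.  [the old quay: the mage | the new quay: the archer, the bard, the dwarf, the goblin, the rogue]
8. Drover goes back to the old quay with the rogue.  [the old quay: the mage, the rogue | the new quay: the archer, the bard, the dwarf, the goblin]
9. Drover goes to the new quay with the mage and the rogue.  [the old quay: — | the new quay: the archer, the bard, the dwarf, the goblin, the mage, the rogue]

9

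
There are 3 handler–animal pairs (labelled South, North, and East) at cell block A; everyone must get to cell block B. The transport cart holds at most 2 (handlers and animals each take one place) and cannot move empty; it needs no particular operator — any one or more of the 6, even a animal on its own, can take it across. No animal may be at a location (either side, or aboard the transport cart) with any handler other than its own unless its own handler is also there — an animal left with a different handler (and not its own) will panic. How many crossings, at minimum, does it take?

11

Counting alone: each trip to cell block B takes at most 2 across and each return brings at least 1 back, so after t trips out (and t−1 returns) at most 2t − (t−1) of the 6 are across; that first reaches 6 at t = 5, so at least 9 crossings are needed.
The safety rule pushes this higher. Following every safe sequence of crossings, the most of the 6 that can be at cell block B as the transport cart arrives there on crossing 9 is 5 — never all 6.
So no plan with fewer than 11 crossings exists, and this one achieves 11:
1. animal South and handler South cross → cell block B.
2. handler South crosses ← cell block A.
3. animal East and animal North cross → cell block B.
4. animal South crosses ← cell block A.
5. handler East and handler North cross → cell block B.
6. animal North and handler North cross ← cell block A.
7. handler North and handler South cross → cell block B.
8. animal East crosses ← cell block A.
9. animal North and animal South cross → cell block B.
10. handler East crosses ← cell block A.
11. animal East and handler East cross → cell block B.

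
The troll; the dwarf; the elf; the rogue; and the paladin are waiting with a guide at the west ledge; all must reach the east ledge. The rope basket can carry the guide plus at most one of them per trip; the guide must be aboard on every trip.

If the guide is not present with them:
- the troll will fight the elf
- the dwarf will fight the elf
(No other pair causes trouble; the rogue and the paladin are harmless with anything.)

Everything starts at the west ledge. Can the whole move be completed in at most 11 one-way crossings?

Yes

Yes — this plan uses 11 crossings (≤ 11):
1. Guide goes to the east ledge with the elf.  [the west ledge: the dwarf, the paladin, the rogue, the troll | the east ledge: the elf]
2. Guide goes back to the west ledge alone.  [the west ledge: the dwarf, the paladin, the rogue, the troll | the east ledge: the elf]
3. Guide goes to the east ledge with the troll.  [the west ledge: the dwarf, the paladin, the rogue | the east ledge: the elf, the troll]
4. Guide goes back to the west ledge with the elf.  [the west ledge: the dwarf, the elf, the paladin, the rogue | the east ledge: the troll]
5. Guide goes to the east ledge with the dwarf.  [the west ledge: the elf, the paladin, the rogue | the east ledge: the dwarf, the troll]
6. Guide goes back to the west ledge alone.  [the west ledge: the elf, the paladin, the rogue | the east ledge: the dwarf, the troll]
7. Guide goes to the east ledge with the rogue.  [the west ledge: the elf, the paladin | the east ledge: the dwarf, the rogue, the troll]
8. Guide goes back to the west ledge alone.  [the west ledge: the elf, the paladin | the east ledge: the dwarf, the rogue, the troll]
9. Guide goes to the east ledge with the paladin.  [the west ledge: the elf | the east ledge: the dwarf, the paladin, the rogue, the troll]
10. Guide goes back to the west ledge alone.  [the west ledge: the elf | the east ledge: the dwarf, the paladin, the rogue, the troll]
11. Guide goes to the east ledge with the elf.  [the west ledge: — | the east ledge: the dwarf, the elf, the paladin, the rogue, the troll]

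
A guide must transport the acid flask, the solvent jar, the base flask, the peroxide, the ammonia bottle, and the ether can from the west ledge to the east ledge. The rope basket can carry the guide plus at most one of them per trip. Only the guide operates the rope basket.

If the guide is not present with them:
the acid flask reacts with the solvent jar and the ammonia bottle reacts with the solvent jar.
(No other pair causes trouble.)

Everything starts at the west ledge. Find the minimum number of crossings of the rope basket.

Counting alone: the guide can take at most 1 across per trip to the east ledge, so moving all 6 needs at least 6 loaded trips out, with a return between consecutive ones — at least 11 crossings.
The safety rule pushes this higher. Following every safe sequence of crossings, the most of the 6 that can be at the east ledge as the rope basket arrives there on crossing 11 is 5 — never all 6.
So no plan with fewer than 13 crossings exists, and this one achieves 13:
1. Guide goes to the east ledge with the solvent jar.  [the west ledge: the acid flask, the ammonia bottle, the base flask, the ether can, the peroxide | the east ledge: the solvent jar]
2. Guide goes back to the west ledge alone.  [the west ledge: the acid flask, the ammonia bottle, the base flask, the ether can, the peroxide | the east ledge: the solvent jar]
3. Guide goes to the east ledge with the acid flask.  [the west ledge: the ammonia bottle, the base flask, the ether can, the peroxide | the east ledge: the acid flask, the solvent jar]
4. Guide goes back to the west ledge with the solvent jar.  [the west ledge: the ammonia bottle, the base flask, the ether can, the peroxide, the solvent jar | the east ledge: the acid flask]
5. Guide goes to the east ledge with the ammonia bottle.  [the west ledge: the base flask, the ether can, the peroxide, the solvent jar | the east ledge: the acid flask, the ammonia bottle]
6. Guide goes back to the west ledge alone.  [the west ledge: the base flask, the ether can, the peroxide, the solvent jar | the east ledge: the acid flask, the ammonia bottle]
7. Guide goes to the east ledge with the base flask.  [the west ledge: the ether can, the peroxide, the solvent jar | the east ledge: the acid flask, the ammonia bottle, the base flask]
8. Guide goes back to the west ledge alone.  [the west ledge: the ether can, the peroxide, the solvent jar | the east ledge: the acid flask, the ammonia bottle, the base flask]
9. Guide goes to the east ledge with the peroxide.  [the west ledge: the ether can, the solvent jar | the east ledge: the acid flask, the ammonia bottle, the base flask, the peroxide]
10. Guide goes back to the west ledge alone.  [the west ledge: the ether can, the solvent jar | the east ledge: the acid flask, the ammonia bottle, the base flask, the peroxide]
11. Guide goes to the east ledge with the ether can.  [the west ledge: the solvent jar | the east ledge: the acid flask, the ammonia bottle, the base flask, the ether can, the peroxide]
12. Guide goes back to the west ledge alone.  [the west ledge: the solvent jar | the east ledge: the acid flask, the ammonia bottle, the base flask, the ether can, the peroxide]
13. Guide goes to the east ledge with the solvent jar.  [the west ledge: — | the east ledge: the acid flask, the ammonia bottle, the base flask, the ether can, the peroxide, the solvent jar]

13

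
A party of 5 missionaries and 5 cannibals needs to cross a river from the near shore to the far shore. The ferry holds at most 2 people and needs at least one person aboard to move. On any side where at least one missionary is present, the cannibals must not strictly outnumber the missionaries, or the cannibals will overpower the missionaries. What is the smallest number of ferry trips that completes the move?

impossible

Following every safe sequence of crossings from the start, the most of the 10 that can be at the far shore as the ferry arrives there on crossings 1, 3, 5, 7 is 2, 3, 4, 5 respectively; the best ever achieved is 5 of 10.
From crossing 9 on, no configuration arises that was not already reachable earlier: only 13 distinct safe configurations (who is on which side, and where the ferry is) can ever be reached, none of them has everyone across, and every continuation just revisits them. They are: 0 missionaries + 0 cannibals across (ferry back at the start); 0 missionaries + 1 cannibal across (ferry there); 0 missionaries + 1 cannibal across (ferry back at the start); 0 missionaries + 2 cannibals across (ferry there); 0 missionaries + 2 cannibals across (ferry back at the start); 0 missionaries + 3 cannibals across (ferry there); 0 missionaries + 3 cannibals across (ferry back at the start); 0 missionaries + 4 cannibals across (ferry there); 0 missionaries + 4 cannibals across (ferry back at the start); 0 missionaries + 5 cannibals across (ferry there); 1 missionary + 1 cannibal across (ferry there); 1 missionary + 1 cannibal across (ferry back at the start); 2 missionaries + 2 cannibals across (ferry there). So no valid plan exists.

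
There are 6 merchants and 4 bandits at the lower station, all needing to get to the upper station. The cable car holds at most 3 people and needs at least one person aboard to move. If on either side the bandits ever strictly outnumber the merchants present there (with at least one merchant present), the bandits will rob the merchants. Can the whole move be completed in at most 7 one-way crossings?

Counting alone: each trip to the upper station takes at most 3 across and each return brings at least 1 back, so after t trips out (and t−1 returns) at most 3t − (t−1) of the 10 are across; that first reaches 10 at t = 5, so at least 9 crossings are needed.
Since 7 < 9, 7 crossings cannot be enough. (The shortest complete plan in fact takes 9:)
1. 2 bandits → the upper station.  (the lower station: 6M 2B; the upper station: 0M 2B)
2. 1 bandit ← the lower station.  (the lower station: 6M 3B; the upper station: 0M 1B)
3. 3 bandits → the upper station.  (the lower station: 6M 0B; the upper station: 0M 4B)
4. 1 bandit ← the lower station.  (the lower station: 6M 1B; the upper station: 0M 3B)
5. 3 merchants → the upper station.  (the lower station: 3M 1B; the upper station: 3M 3B)
6. 1 bandit ← the lower station.  (the lower station: 3M 2B; the upper station: 3M 2B)
7. 1 merchant and 2 bandits → the upper station.  (the lower station: 2M 0B; the upper station: 4M 4B)
8. 1 bandit ← the lower station.  (the lower station: 2M 1B; the upper station: 4M 3B)
9. 2 merchants and 1 bandit → the upper station.  (the lower station: 0M 0B; the upper station: 6M 4B)

No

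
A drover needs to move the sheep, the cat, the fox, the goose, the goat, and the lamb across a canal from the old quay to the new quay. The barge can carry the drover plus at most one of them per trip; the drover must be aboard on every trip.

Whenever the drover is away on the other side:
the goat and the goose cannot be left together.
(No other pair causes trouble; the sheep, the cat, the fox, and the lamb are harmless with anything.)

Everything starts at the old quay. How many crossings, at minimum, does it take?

11

Counting alone: the drover can take at most 1 across per trip to the new quay, so moving all 6 needs at least 6 loaded trips out, with a return between consecutive ones — at least 11 crossings.
The plan below uses exactly 11 crossings, so it is optimal:
1. Drover goes to the new quay with the goose.
2. Drover goes back to the old quay alone.
3. Drover goes to the new quay with the sheep.
4. Drover goes back to the old quay alone.
5. Drover goes to the new quay with the cat.
6. Drover goes back to the old quay alone.
7. Drover goes to the new quay with the fox.
8. Drover goes back to the old quay alone.
9. Drover goes to the new quay with the lamb.
10. Drover goes back to the old quay alone.
11. Drover goes to the new quay with the goat.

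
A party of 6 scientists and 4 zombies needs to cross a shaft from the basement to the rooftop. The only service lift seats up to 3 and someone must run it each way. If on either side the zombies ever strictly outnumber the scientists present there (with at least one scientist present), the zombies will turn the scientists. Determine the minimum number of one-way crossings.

Counting alone: each trip to the rooftop takes at most 3 across and each return brings at least 1 back, so after t trips out (and t−1 returns) at most 3t − (t−1) of the 10 are across; that first reaches 10 at t = 5, so at least 9 crossings are needed.
The plan below uses exactly 9 crossings, so it is optimal:
1. 2 zombies → the rooftop.  (the basement: 6S 2Z; the rooftop: 0S 2Z)
2. 1 zombie ← the basement.  (the basement: 6S 3Z; the rooftop: 0S 1Z)
3. 3 zombies → the rooftop.  (the basement: 6S 0Z; the rooftop: 0S 4Z)
4. 1 zombie ← the basement.  (the basement: 6S 1Z; the rooftop: 0S 3Z)
5. 3 scientists → the rooftop.  (the basement: 3S 1Z; the rooftop: 3S 3Z)
6. 1 zombie ← the basement.  (the basement: 3S 2Z; the rooftop: 3S 2Z)
7. 1 scientist and 2 zombies → the rooftop.  (the basement: 2S 0Z; the rooftop: 4S 4Z)
8. 1 zombie ← the basement.  (the basement: 2S 1Z; the rooftop: 4S 3Z)
9. 2 scientists and 1 zombie → the rooftop.  (the basement: 0S 0Z; the rooftop: 6S 4Z)

9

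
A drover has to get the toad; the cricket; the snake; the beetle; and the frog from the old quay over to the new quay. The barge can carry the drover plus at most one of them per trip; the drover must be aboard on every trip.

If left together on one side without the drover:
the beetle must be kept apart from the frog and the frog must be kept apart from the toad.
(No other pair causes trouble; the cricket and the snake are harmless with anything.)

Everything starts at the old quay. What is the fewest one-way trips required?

11

Counting alone: the drover can take at most 1 across per trip to the new quay, so moving all 5 needs at least 5 loaded trips out, with a return between consecutive ones — at least 9 crossings.
The safety rule pushes this higher. Following every safe sequence of crossings, the most of the 5 that can be at the new quay as the barge arrives there on crossing 9 is 4 — never all 5.
So no plan with fewer than 11 crossings exists, and this one achieves 11:
1. Drover goes to the new quay with the frog.  [the old quay: the beetle, the cricket, the snake, the toad | the new quay: the frog]
2. Drover goes back to the old quay alone.  [the old quay: the beetle, the cricket, the snake, the toad | the new quay: the frog]
3. Drover goes to the new quay with the toad.  [the old quay: the beetle, the cricket, the snake | the new quay: the frog, the toad]
4. Drover goes back to the old quay with the frog.  [the old quay: the beetle, the cricket, the frog, the snake | the new quay: the toad]
5. Drover goes to the new quay with the beetle.  [the old quay: the cricket, the frog, the snake | the new quay: the beetle, the toad]
6. Drover goes back to the old quay alone.  [the old quay: the cricket, the frog, the snake | the new quay: the beetle, the toad]
7. Drover goes to the new quay with the cricket.  [the old quay: the frog, the snake | the new quay: the beetle, the cricket, the toad]
8. Drover goes back to the old quay alone.  [the old quay: the frog, the snake | the new quay: the beetle, the cricket, the toad]
9. Drover goes to the new quay with the snake.  [the old quay: the frog | the new quay: the beetle, the cricket, the snake, the toad]
10. Drover goes back to the old quay alone.  [the old quay: the frog | the new quay: the beetle, the cricket, the snake, the toad]
11. Drover goes to the new quay with the frog.  [the old quay: — | the new quay: the beetle, the cricket, the frog, the snake, the toad]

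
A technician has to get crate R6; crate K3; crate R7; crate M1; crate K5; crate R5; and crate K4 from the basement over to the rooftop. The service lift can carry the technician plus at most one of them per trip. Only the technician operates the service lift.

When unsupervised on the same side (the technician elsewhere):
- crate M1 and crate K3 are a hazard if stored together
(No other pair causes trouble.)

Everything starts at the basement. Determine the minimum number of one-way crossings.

Counting alone: the technician can take at most 1 across per trip to the rooftop, so moving all 7 needs at least 7 loaded trips out, with a return between consecutive ones — at least 13 crossings.
The plan below uses exactly 13 crossings, so it is optimal:
1. Technician goes to the rooftop with crate K3.
2. Technician goes back to the basement alone.
3. Technician goes to the rooftop with crate R6.
4. Technician goes back to the basement alone.
5. Technician goes to the rooftop with crate R7.
6. Technician goes back to the basement alone.
7. Technician goes to the rooftop with crate K5.
8. Technician goes back to the basement alone.
9. Technician goes to the rooftop with crate R5.
10. Technician goes back to the basement alone.
11. Technician goes to the rooftop with crate K4.
12. Technician goes back to the basement alone.
13. Technician goes to the rooftop with crate M1.

13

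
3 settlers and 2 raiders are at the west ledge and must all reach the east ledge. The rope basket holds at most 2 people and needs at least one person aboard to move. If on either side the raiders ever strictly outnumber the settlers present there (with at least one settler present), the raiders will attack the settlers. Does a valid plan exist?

1. 2 raiders → the east ledge.  (the west ledge: 3S 0R; the east ledge: 0S 2R)
2. 1 raider ← the west ledge.  (the west ledge: 3S 1R; the east ledge: 0S 1R)
3. 2 settlers → the east ledge.  (the west ledge: 1S 1R; the east ledge: 2S 1R)
4. 1 settler ← the west ledge.  (the west ledge: 2S 1R; the east ledge: 1S 1R)
5. 1 settler and 1 raider → the east ledge.  (the west ledge: 1S 0R; the east ledge: 2S 2R)
6. 1 raider ← the west ledge.  (the west ledge: 1S 1R; the east ledge: 2S 1R)
7. 1 settler and 1 raider → the east ledge.  (the west ledge: 0S 0R; the east ledge: 3S 2R)

Yes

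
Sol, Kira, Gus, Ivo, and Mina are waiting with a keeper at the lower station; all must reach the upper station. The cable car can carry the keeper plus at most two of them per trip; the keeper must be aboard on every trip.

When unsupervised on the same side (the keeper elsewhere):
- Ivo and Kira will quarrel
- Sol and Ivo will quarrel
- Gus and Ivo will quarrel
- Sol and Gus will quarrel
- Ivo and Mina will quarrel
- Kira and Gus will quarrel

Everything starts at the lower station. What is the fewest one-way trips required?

Counting alone: the keeper can take at most 2 across per trip to the upper station, so moving all 5 needs at least 3 loaded trips out, with a return between consecutive ones — at least 5 crossings.
The safety rule pushes this higher. Following every safe sequence of crossings, the most of the 5 that can be at the upper station as the cable car arrives there on crossing 5 is 4 — never all 5.
So no plan with fewer than 7 crossings exists, and this one achieves 7:
1. Keeper goes to the upper station with Gus and Ivo.  [the lower station: Kira, Mina, Sol | the upper station: Gus, Ivo]
2. Keeper goes back to the lower station with Gus.  [the lower station: Gus, Kira, Mina, Sol | the upper station: Ivo]
3. Keeper goes to the upper station with Kira and Sol.  [the lower station: Gus, Mina | the upper station: Ivo, Kira, Sol]
4. Keeper goes back to the lower station with Ivo.  [the lower station: Gus, Ivo, Mina | the upper station: Kira, Sol]
5. Keeper goes to the upper station with Gus and Mina.  [the lower station: Ivo | the upper station: Gus, Kira, Mina, Sol]
6. Keeper goes back to the lower station with Gus.  [the lower station: Gus, Ivo | the upper station: Kira, Mina, Sol]
7. Keeper goes to the upper station with Gus and Ivo.  [the lower station: — | the upper station: Gus, Ivo, Kira, Mina, Sol]

7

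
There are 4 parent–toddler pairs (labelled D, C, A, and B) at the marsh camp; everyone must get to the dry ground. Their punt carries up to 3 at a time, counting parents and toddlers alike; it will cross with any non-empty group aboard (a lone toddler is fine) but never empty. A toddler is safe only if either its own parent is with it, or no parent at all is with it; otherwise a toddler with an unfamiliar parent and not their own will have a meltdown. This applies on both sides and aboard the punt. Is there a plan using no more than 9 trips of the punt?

Yes — this plan uses 9 crossings (≤ 9):
1. parent D and toddler D cross → the dry ground.
2. parent D crosses ← the marsh camp.
3. parent C, parent D, and toddler C cross → the dry ground.
4. parent D and toddler D cross ← the marsh camp.
5. parent A, parent B, and parent D cross → the dry ground.
6. toddler C crosses ← the marsh camp.
7. toddler C and toddler D cross → the dry ground.
8. toddler D crosses ← the marsh camp.
9. toddler A, toddler B, and toddler D cross → the dry ground.

Yes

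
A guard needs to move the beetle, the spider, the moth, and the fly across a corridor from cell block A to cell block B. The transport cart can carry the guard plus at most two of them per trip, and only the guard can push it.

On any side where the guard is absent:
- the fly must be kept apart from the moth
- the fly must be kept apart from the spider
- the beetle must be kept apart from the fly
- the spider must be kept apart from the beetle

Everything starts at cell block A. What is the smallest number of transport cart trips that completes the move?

Counting alone: the guard can take at most 2 across per trip to cell block B, so moving all 4 needs at least 2 loaded trips out, with a return between consecutive ones — at least 3 crossings.
The safety rule pushes this higher. Following every safe sequence of crossings, the most of the 4 that can be at cell block B as the transport cart arrives there on crossing 3 is 3 — never all 4.
So no plan with fewer than 5 crossings exists, and this one achieves 5:
1. Guard goes to cell block B with the beetle and the fly.  [cell block A: the moth, the spider | cell block B: the beetle, the fly]
2. Guard goes back to cell block A with the beetle.  [cell block A: the beetle, the moth, the spider | cell block B: the fly]
3. Guard goes to cell block B with the beetle and the moth.  [cell block A: the spider | cell block B: the beetle, the fly, the moth]
4. Guard goes back to cell block A with the fly.  [cell block A: the fly, the spider | cell block B: the beetle, the moth]
5. Guard goes to cell block B with the fly and the spider.  [cell block A: — | cell block B: the beetle, the fly, the moth, the spider]

5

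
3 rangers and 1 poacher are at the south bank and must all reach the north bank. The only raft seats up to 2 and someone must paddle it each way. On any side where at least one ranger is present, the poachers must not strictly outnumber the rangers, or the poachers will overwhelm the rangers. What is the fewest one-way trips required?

Counting alone: each trip to the north bank takes at most 2 across and each return brings at least 1 back, so after t trips out (and t−1 returns) at most 2t − (t−1) of the 4 are across; that first reaches 4 at t = 3, so at least 5 crossings are needed.
The plan below uses exactly 5 crossings, so it is optimal:
1. 1 ranger and 1 poacher → the north bank.  (the south bank: 2R 0P; the north bank: 1R 1P)
2. 1 poacher ← the south bank.  (the south bank: 2R 1P; the north bank: 1R 0P)
3. 1 ranger and 1 poacher → the north bank.  (the south bank: 1R 0P; the north bank: 2R 1P)
4. 1 poacher ← the south bank.  (the south bank: 1R 1P; the north bank: 2R 0P)
5. 1 ranger and 1 poacher → the north bank.  (the south bank: 0R 0P; the north bank: 3R 1P)

5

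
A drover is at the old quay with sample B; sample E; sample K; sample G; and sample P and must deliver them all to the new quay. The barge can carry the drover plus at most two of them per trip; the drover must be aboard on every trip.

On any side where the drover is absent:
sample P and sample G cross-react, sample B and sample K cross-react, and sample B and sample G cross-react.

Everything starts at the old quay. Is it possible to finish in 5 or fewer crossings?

Yes — this plan uses 5 crossings (≤ 5):
1. Drover goes to the new quay with sample B and sample G.
2. Drover goes back to the old quay with sample B.
3. Drover goes to the new quay with sample E and sample K.
4. Drover goes back to the old quay alone.
5. Drover goes to the new quay with sample B and sample P.

Yes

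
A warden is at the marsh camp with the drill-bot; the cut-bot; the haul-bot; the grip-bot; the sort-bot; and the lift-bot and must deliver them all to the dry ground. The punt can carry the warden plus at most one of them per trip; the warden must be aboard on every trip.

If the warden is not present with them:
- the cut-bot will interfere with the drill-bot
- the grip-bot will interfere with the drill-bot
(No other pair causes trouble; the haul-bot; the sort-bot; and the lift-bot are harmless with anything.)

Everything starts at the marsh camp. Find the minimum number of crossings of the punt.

Counting alone: the warden can take at most 1 across per trip to the dry ground, so moving all 6 needs at least 6 loaded trips out, with a return between consecutive ones — at least 11 crossings.
The safety rule pushes this higher. Following every safe sequence of crossings, the most of the 6 that can be at the dry ground as the punt arrives there on crossing 11 is 5 — never all 6.
So no plan with fewer than 13 crossings exists, and this one achieves 13:
1. Warden goes to the dry ground with the drill-bot.
2. Warden goes back to the marsh camp alone.
3. Warden goes to the dry ground with the cut-bot.
4. Warden goes back to the marsh camp with the drill-bot.
5. Warden goes to the dry ground with the grip-bot.
6. Warden goes back to the marsh camp alone.
7. Warden goes to the dry ground with the haul-bot.
8. Warden goes back to the marsh camp alone.
9. Warden goes to the dry ground with the sort-bot.
10. Warden goes back to the marsh camp alone.
11. Warden goes to the dry ground with the lift-bot.
12. Warden goes back to the marsh camp alone.
13. Warden goes to the dry ground with the drill-bot.

13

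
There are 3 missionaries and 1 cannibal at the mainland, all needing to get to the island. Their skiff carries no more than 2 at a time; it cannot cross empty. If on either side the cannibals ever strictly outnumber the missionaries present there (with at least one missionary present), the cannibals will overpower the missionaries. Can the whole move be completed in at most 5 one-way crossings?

Yes

Yes — this plan uses 5 crossings (≤ 5):
1. 1 missionary and 1 cannibal → the island.  (the mainland: 2M 0C; the island: 1M 1C)
2. 1 cannibal ← the mainland.  (the mainland: 2M 1C; the island: 1M 0C)
3. 1 missionary and 1 cannibal → the island.  (the mainland: 1M 0C; the island: 2M 1C)
4. 1 cannibal ← the mainland.  (the mainland: 1M 1C; the island: 2M 0C)
5. 1 missionary and 1 cannibal → the island.  (the mainland: 0M 0C; the island: 3M 1C)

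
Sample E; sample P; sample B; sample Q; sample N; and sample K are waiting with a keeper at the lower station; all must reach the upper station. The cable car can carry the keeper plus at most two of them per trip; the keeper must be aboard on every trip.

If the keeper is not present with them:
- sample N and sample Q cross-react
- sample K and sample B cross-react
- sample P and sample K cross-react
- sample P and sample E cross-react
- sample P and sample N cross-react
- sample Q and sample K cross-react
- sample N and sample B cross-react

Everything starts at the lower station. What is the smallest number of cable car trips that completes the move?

Whatever the first load, the items left behind include a forbidden pair without the keeper. No opening move is safe, so no plan exists.

impossible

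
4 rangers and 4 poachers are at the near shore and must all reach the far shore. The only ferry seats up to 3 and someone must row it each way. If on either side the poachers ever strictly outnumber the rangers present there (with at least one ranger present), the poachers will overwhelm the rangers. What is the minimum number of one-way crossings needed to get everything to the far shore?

9

Counting alone: each trip to the far shore takes at most 3 across and each return brings at least 1 back, so after t trips out (and t−1 returns) at most 3t − (t−1) of the 8 are across; that first reaches 8 at t = 4, so at least 7 crossings are needed.
The safety rule pushes this higher. Following every safe sequence of crossings, the most of the 8 that can be at the far shore as the ferry arrives there on crossing 7 is 7 — never all 8.
So no plan with fewer than 9 crossings exists, and this one achieves 9:
1. 2 poachers → the far shore.  (the near shore: 4R 2P; the far shore: 0R 2P)
2. 1 poacher ← the near shore.  (the near shore: 4R 3P; the far shore: 0R 1P)
3. 3 poachers → the far shore.  (the near shore: 4R 0P; the far shore: 0R 4P)
4. 1 poacher ← the near shore.  (the near shore: 4R 1P; the far shore: 0R 3P)
5. 3 rangers → the far shore.  (the near shore: 1R 1P; the far shore: 3R 3P)
6. 1 ranger and 1 poacher ← the near shore.  (the near shore: 2R 2P; the far shore: 2R 2P)
7. 2 rangers → the far shore.  (the near shore: 0R 2P; the far shore: 4R 2P)
8. 1 poacher ← the near shore.  (the near shore: 0R 3P; the far shore: 4R 1P)
9. 3 poachers → the far shore.  (the near shore: 0R 0P; the far shore: 4R 4P)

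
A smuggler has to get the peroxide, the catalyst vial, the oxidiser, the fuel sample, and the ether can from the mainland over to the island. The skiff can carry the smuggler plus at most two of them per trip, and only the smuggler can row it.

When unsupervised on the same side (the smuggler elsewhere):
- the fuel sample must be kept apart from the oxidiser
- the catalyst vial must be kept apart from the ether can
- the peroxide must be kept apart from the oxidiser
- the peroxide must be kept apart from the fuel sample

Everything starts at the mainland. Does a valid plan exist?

No

Whatever the first load, the items left behind include a forbidden pair without the smuggler. No opening move is safe, so no plan exists.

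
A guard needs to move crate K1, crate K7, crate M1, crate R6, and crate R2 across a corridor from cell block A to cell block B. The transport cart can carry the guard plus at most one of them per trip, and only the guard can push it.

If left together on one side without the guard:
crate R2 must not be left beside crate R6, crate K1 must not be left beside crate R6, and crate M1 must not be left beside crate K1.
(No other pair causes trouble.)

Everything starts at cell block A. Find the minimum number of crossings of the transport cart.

impossible

Whatever the first load, the items left behind include a forbidden pair without the guard. No opening move is safe, so no plan exists.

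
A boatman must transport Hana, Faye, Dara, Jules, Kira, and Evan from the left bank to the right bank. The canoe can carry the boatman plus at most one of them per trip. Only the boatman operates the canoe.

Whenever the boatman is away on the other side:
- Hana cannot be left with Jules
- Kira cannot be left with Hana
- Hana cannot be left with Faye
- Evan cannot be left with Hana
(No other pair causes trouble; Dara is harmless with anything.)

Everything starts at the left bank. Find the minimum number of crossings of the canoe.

Following every safe sequence of crossings from the start, the most of the 6 that can be at the right bank as the canoe arrives there on crossings 1, 3, 5 is 1, 2, 3 respectively; the best ever achieved is 3 of 6.
From crossing 7 on, no configuration arises that was not already reachable earlier: only 22 distinct safe configurations (who is on which side, and where the canoe is) can ever be reached, none of them has everyone across, and every continuation just revisits them. So no valid plan exists.

impossible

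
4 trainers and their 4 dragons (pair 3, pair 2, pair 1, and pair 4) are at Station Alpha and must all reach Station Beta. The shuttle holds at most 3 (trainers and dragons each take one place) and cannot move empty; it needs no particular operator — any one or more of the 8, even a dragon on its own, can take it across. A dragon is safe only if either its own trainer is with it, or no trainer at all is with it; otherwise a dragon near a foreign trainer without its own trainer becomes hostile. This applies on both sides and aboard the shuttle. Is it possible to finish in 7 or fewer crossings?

Counting alone: each trip to Station Beta takes at most 3 across and each return brings at least 1 back, so after t trips out (and t−1 returns) at most 3t − (t−1) of the 8 are across; that first reaches 8 at t = 4, so at least 7 crossings are needed.
The safety rule pushes this higher. Following every safe sequence of crossings, the most of the 8 that can be at Station Beta as the shuttle arrives there on crossing 7 is 7 — never all 8.
So the move cannot be finished within 7 crossings. (The shortest complete plan takes 9:)
1. dragon 3 and trainer 3 cross → Station Beta.
2. trainer 3 crosses ← Station Alpha.
3. dragon 2, trainer 2, and trainer 3 cross → Station Beta.
4. dragon 3 and trainer 3 cross ← Station Alpha.
5. trainer 1, trainer 3, and trainer 4 cross → Station Beta.
6. dragon 2 crosses ← Station Alpha.
7. dragon 2 and dragon 3 cross → Station Beta.
8. dragon 3 crosses ← Station Alpha.
9. dragon 1, dragon 3, and dragon 4 cross → Station Beta.

No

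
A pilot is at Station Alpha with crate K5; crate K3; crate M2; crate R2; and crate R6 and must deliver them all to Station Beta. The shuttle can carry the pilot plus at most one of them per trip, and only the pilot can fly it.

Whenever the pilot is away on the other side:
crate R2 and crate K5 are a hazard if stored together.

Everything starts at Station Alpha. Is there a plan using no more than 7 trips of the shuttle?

No

Counting alone: the pilot can take at most 1 across per trip to Station Beta, so moving all 5 needs at least 5 loaded trips out, with a return between consecutive ones — at least 9 crossings.
Since 7 < 9, 7 crossings cannot be enough. (The shortest complete plan in fact takes 9:)
1. Pilot goes to Station Beta with crate K5.  [Station Alpha: crate K3, crate M2, crate R2, crate R6 | Station Beta: crate K5]
2. Pilot goes back to Station Alpha alone.  [Station Alpha: crate K3, crate M2, crate R2, crate R6 | Station Beta: crate K5]
3. Pilot goes to Station Beta with crate K3.  [Station Alpha: crate M2, crate R2, crate R6 | Station Beta: crate K3, crate K5]
4. Pilot goes back to Station Alpha alone.  [Station Alpha: crate M2, crate R2, crate R6 | Station Beta: crate K3, crate K5]
5. Pilot goes to Station Beta with crate M2.  [Station Alpha: crate R2, crate R6 | Station Beta: crate K3, crate K5, crate M2]
6. Pilot goes back to Station Alpha alone.  [Station Alpha: crate R2, crate R6 | Station Beta: crate K3, crate K5, crate M2]
7. Pilot goes to Station Beta with crate R6.  [Station Alpha: crate R2 | Station Beta: crate K3, crate K5, crate M2, crate R6]
8. Pilot goes back to Station Alpha alone.  [Station Alpha: crate R2 | Station Beta: crate K3, crate K5, crate M2, crate R6]
9. Pilot goes to Station Beta with crate R2.  [Station Alpha: — | Station Beta: crate K3, crate K5, crate M2, crate R2, crate R6]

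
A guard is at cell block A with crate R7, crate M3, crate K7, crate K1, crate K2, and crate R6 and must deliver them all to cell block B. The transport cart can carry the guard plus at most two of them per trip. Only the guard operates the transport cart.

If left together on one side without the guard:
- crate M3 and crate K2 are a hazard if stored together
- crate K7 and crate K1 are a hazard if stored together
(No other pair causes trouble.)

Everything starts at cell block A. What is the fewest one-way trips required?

Counting alone: the guard can take at most 2 across per trip to cell block B, so moving all 6 needs at least 3 loaded trips out, with a return between consecutive ones — at least 5 crossings.
The plan below uses exactly 5 crossings, so it is optimal:
1. Guard goes to cell block B with crate K7 and crate M3.
2. Guard goes back to cell block A alone.
3. Guard goes to cell block B with crate R6 and crate R7.
4. Guard goes back to cell block A alone.
5. Guard goes to cell block B with crate K1 and crate K2.

5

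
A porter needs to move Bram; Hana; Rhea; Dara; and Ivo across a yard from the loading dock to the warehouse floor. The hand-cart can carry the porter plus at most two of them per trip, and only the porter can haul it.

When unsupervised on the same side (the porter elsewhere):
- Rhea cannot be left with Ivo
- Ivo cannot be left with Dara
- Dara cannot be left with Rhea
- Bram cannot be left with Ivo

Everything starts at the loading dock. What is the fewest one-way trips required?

7

Counting alone: the porter can take at most 2 across per trip to the warehouse floor, so moving all 5 needs at least 3 loaded trips out, with a return between consecutive ones — at least 5 crossings.
The safety rule pushes this higher. Following every safe sequence of crossings, the most of the 5 that can be at the warehouse floor as the hand-cart arrives there on crossing 5 is 4 — never all 5.
So no plan with fewer than 7 crossings exists, and this one achieves 7:
1. Porter goes to the warehouse floor with Ivo and Rhea.  [the loading dock: Bram, Dara, Hana | the warehouse floor: Ivo, Rhea]
2. Porter goes back to the loading dock with Rhea.  [the loading dock: Bram, Dara, Hana, Rhea | the warehouse floor: Ivo]
3. Porter goes to the warehouse floor with Bram and Rhea.  [the loading dock: Dara, Hana | the warehouse floor: Bram, Ivo, Rhea]
4. Porter goes back to the loading dock with Ivo.  [the loading dock: Dara, Hana, Ivo | the warehouse floor: Bram, Rhea]
5. Porter goes to the warehouse floor with Dara and Hana.  [the loading dock: Ivo | the warehouse floor: Bram, Dara, Hana, Rhea]
6. Porter goes back to the loading dock with Rhea.  [the loading dock: Ivo, Rhea | the warehouse floor: Bram, Dara, Hana]
7. Porter goes to the warehouse floor with Ivo and Rhea.  [the loading dock: — | the warehouse floor: Bram, Dara, Hana, Ivo, Rhea]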